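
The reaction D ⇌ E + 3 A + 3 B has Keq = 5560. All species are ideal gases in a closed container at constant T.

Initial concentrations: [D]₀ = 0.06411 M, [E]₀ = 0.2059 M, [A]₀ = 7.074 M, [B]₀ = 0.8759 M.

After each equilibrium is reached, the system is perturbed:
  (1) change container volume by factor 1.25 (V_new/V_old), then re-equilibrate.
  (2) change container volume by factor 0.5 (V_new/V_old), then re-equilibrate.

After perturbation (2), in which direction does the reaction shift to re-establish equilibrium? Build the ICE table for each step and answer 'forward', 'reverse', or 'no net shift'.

Q₀ = 764 vs Keq = 5560 ⇒ Q<K, forward
Step 1:
                    D           E           A           B
  init        0.06411      0.2059       7.074      0.8759
  Δ          -0.04632     0.04632       0.139       0.139
  eq          0.01779      0.2522       7.213       1.015
  solve Keq expr → x = 0.04632; check Q = 5560
Then change container volume by factor 1.25 (V_new/V_old).
Step 2:
                    D           E           A           B
  init        0.01423      0.2018        5.77      0.8119
  Δ         -0.009813    0.009813     0.02944     0.02944
  eq         0.004421      0.2116         5.8      0.8413
  solve Keq expr → x = 0.009813; check Q = 5560
Then change container volume by factor 0.5 (V_new/V_old).
Step 3:
                    D           E           A           B
  init       0.008842      0.4232        11.6       1.683
  Δ            0.1379     -0.1379     -0.4137     -0.4137
  eq           0.1467      0.2853       11.19       1.269
  solve Keq expr → x = -0.1379; check Q = 5560

Direction: reverse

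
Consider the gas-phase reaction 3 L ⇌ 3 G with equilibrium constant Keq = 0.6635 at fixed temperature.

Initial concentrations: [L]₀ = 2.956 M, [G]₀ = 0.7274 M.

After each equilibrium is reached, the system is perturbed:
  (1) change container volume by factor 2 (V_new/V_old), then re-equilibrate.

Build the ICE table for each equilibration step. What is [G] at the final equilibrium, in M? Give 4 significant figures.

[G]_eq = 0.858 M

Q₀ = 0.0149 vs Keq = 0.6635 ⇒ Q<K, forward
Step 1:
                  L         G
  init        2.956    0.7274
  Δ         -0.9886    0.9886
  eq          1.967     1.716
  solve Keq expr → x = 0.3295; check Q = 0.6635
Then change container volume by factor 2 (V_new/V_old).
Step 2:
                  L         G
  init       0.9837     0.858
  Δ               0         0
  eq         0.9837     0.858
  solve Keq expr → x = 0; check Q = 0.6635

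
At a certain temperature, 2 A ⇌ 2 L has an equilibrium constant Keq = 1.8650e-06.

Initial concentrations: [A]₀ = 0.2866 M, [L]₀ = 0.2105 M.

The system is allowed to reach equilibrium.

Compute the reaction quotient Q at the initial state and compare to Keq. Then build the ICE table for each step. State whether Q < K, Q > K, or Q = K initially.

Q₀ = 0.5395 vs Keq = 1.8650e-06 ⇒ Q>K, reverse
Step 1:
                  A         L
  I          0.2866    0.2105
  C          0.2098   -0.2098
  E          0.4964 6.7794e-04
  solve Keq expr → x = -0.1049; check Q = 1.8650e-06

Q₀ = 0.5395; Q > K (proceeds reverse)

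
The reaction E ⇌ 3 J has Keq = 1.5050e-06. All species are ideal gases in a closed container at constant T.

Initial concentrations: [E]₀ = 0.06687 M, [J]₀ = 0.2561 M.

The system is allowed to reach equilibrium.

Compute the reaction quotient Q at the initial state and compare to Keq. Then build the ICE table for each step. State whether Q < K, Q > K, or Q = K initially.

Q₀ = 0.2512; Q > K (proceeds reverse)

Q₀ = 0.2512 vs Keq = 1.5050e-06 ⇒ Q>K, reverse
Step 1:
                   E          J
  I          0.06687     0.2561
  C          0.08334      -0.25
  E           0.1502   0.006092
  solve Keq expr → x = -0.08334; check Q = 1.5050e-06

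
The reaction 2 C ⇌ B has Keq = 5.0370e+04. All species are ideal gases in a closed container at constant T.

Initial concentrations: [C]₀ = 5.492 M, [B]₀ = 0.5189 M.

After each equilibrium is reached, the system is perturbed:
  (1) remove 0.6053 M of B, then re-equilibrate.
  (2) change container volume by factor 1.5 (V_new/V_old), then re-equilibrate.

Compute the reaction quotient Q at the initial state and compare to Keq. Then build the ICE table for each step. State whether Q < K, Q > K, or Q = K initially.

Q₀ = 0.0172; Q < K (proceeds forward)

Q₀ = 0.0172 vs Keq = 5.0370e+04 ⇒ Q<K, forward
Step 1:
                  C         B
  Initial     5.492    0.5189
  Change     -5.484     2.742
  Equil    0.008046     3.261
  solve Keq expr → x = 2.742; check Q = 5.0370e+04
Then remove 0.6053 M of B.
Step 2:
                  C         B
  Initial  0.008046     2.656
  Change  -7.8454e-04 3.9227e-04
  Equil    0.007261     2.656
  solve Keq expr → x = 3.9227e-04; check Q = 5.0370e+04
Then change container volume by factor 1.5 (V_new/V_old).
Step 3:
                  C         B
  Initial  0.004841     1.771
  Change   0.001087 -5.4354e-04
  Equil    0.005928      1.77
  solve Keq expr → x = -5.4354e-04; check Q = 5.0370e+04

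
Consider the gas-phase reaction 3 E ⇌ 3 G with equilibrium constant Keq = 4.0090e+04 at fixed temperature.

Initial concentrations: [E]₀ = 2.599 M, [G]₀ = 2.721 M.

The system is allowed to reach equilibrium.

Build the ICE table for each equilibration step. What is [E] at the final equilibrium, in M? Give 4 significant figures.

[E]_eq = 0.151 M

Q₀ = 1.148 vs Keq = 4.0090e+04 ⇒ Q<K, forward
Step 1:
                  E         G
  I           2.599     2.721
  C          -2.448     2.448
  E           0.151     5.169
  solve Keq expr → x = 0.816; check Q = 4.0090e+04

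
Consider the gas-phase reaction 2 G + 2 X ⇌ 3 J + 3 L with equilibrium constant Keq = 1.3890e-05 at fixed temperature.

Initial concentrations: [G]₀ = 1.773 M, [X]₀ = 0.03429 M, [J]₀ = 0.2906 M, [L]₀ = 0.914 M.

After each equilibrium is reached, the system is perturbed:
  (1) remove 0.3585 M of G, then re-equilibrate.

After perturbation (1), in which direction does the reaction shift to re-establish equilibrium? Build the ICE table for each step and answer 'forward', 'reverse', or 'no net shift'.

Direction: reverse

Q₀ = 5.07 vs Keq = 1.3890e-05 ⇒ Q>K, reverse
Step 1:
                  G         X         J         L
  Initial     1.773   0.03429    0.2906     0.914
  Change     0.1798    0.1798   -0.2697   -0.2697
  Equil       1.953    0.2141   0.02086    0.6443
  solve Keq expr → x = -0.08991; check Q = 1.3890e-05
Then remove 0.3585 M of G.
Step 2:
                  G         X         J         L
  Initial     1.594    0.2141   0.02086    0.6443
  Change   0.001642  0.001642 -0.002463 -0.002463
  Equil       1.596    0.2158    0.0184    0.6418
  solve Keq expr → x = -8.2090e-04; check Q = 1.3890e-05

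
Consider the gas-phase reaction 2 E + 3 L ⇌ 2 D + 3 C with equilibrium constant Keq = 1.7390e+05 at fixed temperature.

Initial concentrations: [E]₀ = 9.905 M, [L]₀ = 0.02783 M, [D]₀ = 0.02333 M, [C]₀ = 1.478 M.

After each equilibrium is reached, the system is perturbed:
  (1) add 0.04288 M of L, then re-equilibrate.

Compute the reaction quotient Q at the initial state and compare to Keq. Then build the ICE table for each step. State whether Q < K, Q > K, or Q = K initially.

Q₀ = 0.831 vs Keq = 1.7390e+05 ⇒ Q<K, forward
Step 1:
                   E          L          D          C
  I            9.905    0.02783    0.02333      1.478
  C         -0.01809   -0.02713    0.01809    0.02713
  E            9.887 7.0072e-04    0.04142      1.505
  solve Keq expr → x = 0.009043; check Q = 1.7390e+05
Then add 0.04288 M of L.
Step 2:
                   E          L          D          C
  I            9.887    0.04358    0.04142      1.505
  C         -0.02837   -0.04256    0.02837    0.04256
  E            9.859   0.001022    0.06979      1.548
  solve Keq expr → x = 0.01419; check Q = 1.7390e+05

Q₀ = 0.831; Q < K (proceeds forward)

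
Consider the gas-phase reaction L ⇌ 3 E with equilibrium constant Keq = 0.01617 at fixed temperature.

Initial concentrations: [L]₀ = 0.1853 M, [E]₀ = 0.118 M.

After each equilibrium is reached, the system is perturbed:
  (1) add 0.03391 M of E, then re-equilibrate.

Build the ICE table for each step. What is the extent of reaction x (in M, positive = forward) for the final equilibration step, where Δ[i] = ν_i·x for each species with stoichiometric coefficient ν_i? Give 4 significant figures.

x = -0.0104 M

Q₀ = 0.008867 vs Keq = 0.01617 ⇒ Q<K, forward
Step 1:
                  L         E
  init       0.1853     0.118
  Δ       -0.008018   0.02406
  eq         0.1773    0.1421
  solve Keq expr → x = 0.008018; check Q = 0.01617
Then add 0.03391 M of E.
Step 2:
                  L         E
  init       0.1773     0.176
  Δ          0.0104  -0.03119
  eq         0.1877    0.1448
  solve Keq expr → x = -0.0104; check Q = 0.01617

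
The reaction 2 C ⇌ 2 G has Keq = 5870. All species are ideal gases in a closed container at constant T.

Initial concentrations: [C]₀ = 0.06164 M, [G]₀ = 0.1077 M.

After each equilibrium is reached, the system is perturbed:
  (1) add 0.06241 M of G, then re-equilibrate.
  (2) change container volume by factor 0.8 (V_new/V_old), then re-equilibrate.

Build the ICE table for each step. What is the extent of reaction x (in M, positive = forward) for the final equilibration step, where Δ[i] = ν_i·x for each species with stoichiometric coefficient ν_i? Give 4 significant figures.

Q₀ = 3.053 vs Keq = 5870 ⇒ Q<K, forward
Step 1:
                    C           G
  I           0.06164      0.1077
  C          -0.05946     0.05946
  E          0.002182      0.1672
  solve Keq expr → x = 0.02973; check Q = 5870
Then add 0.06241 M of G.
Step 2:
                    C           G
  I          0.002182      0.2296
  C        8.0409e-04 -8.0409e-04
  E          0.002986      0.2288
  solve Keq expr → x = -4.0204e-04; check Q = 5870
Then change container volume by factor 0.8 (V_new/V_old).
Step 3:
                    C           G
  I          0.003732       0.286
  C                 0           0
  E          0.003732       0.286
  solve Keq expr → x = 0; check Q = 5870

x = 0 M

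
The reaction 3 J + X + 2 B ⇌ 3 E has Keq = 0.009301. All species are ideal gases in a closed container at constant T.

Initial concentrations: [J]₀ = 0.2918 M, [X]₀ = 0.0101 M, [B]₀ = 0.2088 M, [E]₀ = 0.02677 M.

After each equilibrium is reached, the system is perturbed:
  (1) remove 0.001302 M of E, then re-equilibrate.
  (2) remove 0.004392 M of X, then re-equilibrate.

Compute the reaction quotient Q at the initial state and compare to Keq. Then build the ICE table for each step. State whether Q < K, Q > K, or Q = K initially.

Q₀ = 1.754; Q > K (proceeds reverse)

Q₀ = 1.754 vs Keq = 0.009301 ⇒ Q>K, reverse
Step 1:
                    J           X           B           E
  init         0.2918      0.0101      0.2088     0.02677
  Δ           0.02057    0.006858     0.01372    -0.02057
  eq           0.3124     0.01696      0.2225    0.006197
  solve Keq expr → x = -0.006858; check Q = 0.009301
Then remove 0.001302 M of E.
Step 2:
                    J           X           B           E
  init         0.3124     0.01696      0.2225    0.004895
  Δ         -0.001214 -4.0453e-04 -8.0906e-04    0.001214
  eq           0.3112     0.01655      0.2217    0.006109
  solve Keq expr → x = 4.0453e-04; check Q = 0.009301
Then remove 0.004392 M of X.
Step 3:
                    J           X           B           E
  init         0.3112     0.01216      0.2217    0.006109
  Δ        5.5297e-04  1.8432e-04  3.6865e-04 -5.5297e-04
  eq           0.3117     0.01235      0.2221    0.005556
  solve Keq expr → x = -1.8432e-04; check Q = 0.009301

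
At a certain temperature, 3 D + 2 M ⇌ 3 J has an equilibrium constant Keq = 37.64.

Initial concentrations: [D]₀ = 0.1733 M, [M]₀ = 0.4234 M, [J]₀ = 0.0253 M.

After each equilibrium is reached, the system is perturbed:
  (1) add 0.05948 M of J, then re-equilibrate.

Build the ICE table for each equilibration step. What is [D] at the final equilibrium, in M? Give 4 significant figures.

Q₀ = 0.01736 vs Keq = 37.64 ⇒ Q<K, forward
Step 1:
                   D          M          J
  Initial     0.1733     0.4234     0.0253
  Change    -0.09939   -0.06626    0.09939
  Equil      0.07391     0.3571     0.1247
  solve Keq expr → x = 0.03313; check Q = 37.64
Then add 0.05948 M of J.
Step 2:
                   D          M          J
  Initial    0.07391     0.3571     0.1842
  Change     0.02062    0.01375   -0.02062
  Equil      0.09453     0.3709     0.1635
  solve Keq expr → x = -0.006874; check Q = 37.64

[D]_eq = 0.09453 M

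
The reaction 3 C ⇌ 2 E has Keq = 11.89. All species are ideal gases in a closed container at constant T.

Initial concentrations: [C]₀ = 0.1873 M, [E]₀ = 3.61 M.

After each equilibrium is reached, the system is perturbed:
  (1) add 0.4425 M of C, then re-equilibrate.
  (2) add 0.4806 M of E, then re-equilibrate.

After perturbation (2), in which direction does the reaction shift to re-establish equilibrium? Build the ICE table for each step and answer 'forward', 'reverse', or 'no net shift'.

Q₀ = 1983 vs Keq = 11.89 ⇒ Q>K, reverse
Step 1:
                   C          E
  Initial     0.1873       3.61
  Change      0.7466    -0.4978
  Equil       0.9339      3.112
  solve Keq expr → x = -0.2489; check Q = 11.89
Then add 0.4425 M of C.
Step 2:
                   C          E
  Initial      1.376      3.112
  Change      -0.391     0.2607
  Equil       0.9854      3.373
  solve Keq expr → x = 0.1303; check Q = 11.89
Then add 0.4806 M of E.
Step 3:
                   C          E
  Initial     0.9854      3.854
  Change     0.08138   -0.05425
  Equil        1.067      3.799
  solve Keq expr → x = -0.02713; check Q = 11.89

Direction: reverse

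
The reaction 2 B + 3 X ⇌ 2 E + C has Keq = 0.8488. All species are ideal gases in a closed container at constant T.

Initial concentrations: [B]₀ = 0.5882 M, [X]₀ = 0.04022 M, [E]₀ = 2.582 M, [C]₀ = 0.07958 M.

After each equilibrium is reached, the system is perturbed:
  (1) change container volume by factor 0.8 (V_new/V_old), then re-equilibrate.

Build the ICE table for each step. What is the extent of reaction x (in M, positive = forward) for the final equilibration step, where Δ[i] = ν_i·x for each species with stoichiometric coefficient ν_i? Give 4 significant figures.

x = 0.001049 M

Q₀ = 2.3569e+04 vs Keq = 0.8488 ⇒ Q>K, reverse
Step 1:
                    B           X           E           C
  I            0.5882     0.04022       2.582     0.07958
  C            0.1559      0.2338     -0.1559    -0.07794
  E            0.7441       0.274       2.426    0.001643
  solve Keq expr → x = -0.07794; check Q = 0.8488
Then change container volume by factor 0.8 (V_new/V_old).
Step 2:
                    B           X           E           C
  I            0.9301      0.3425       3.033    0.002054
  C         -0.002098   -0.003147    0.002098    0.001049
  E             0.928      0.3394       3.035    0.003103
  solve Keq expr → x = 0.001049; check Q = 0.8488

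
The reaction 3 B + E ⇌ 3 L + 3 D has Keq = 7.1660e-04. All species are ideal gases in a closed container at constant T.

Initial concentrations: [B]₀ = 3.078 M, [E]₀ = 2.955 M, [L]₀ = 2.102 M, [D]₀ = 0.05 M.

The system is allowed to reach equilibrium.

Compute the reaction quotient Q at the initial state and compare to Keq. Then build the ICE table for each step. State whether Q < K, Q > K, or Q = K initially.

Q₀ = 1.3472e-05 vs Keq = 7.1660e-04 ⇒ Q<K, forward
Step 1:
                   B          E          L          D
  Initial      3.078      2.955      2.102       0.05
  Change     -0.1202   -0.04005     0.1202     0.1202
  Equil        2.958      2.915      2.222     0.1702
  solve Keq expr → x = 0.04005; check Q = 7.1660e-04

Q₀ = 1.3472e-05; Q < K (proceeds forward)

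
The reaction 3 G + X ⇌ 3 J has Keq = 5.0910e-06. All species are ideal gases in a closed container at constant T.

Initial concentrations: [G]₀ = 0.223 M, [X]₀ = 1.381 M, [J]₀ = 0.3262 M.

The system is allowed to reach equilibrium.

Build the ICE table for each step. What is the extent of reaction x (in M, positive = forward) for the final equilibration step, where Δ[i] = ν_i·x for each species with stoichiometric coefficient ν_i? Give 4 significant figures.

x = -0.1052 M

Q₀ = 2.266 vs Keq = 5.0910e-06 ⇒ Q>K, reverse
Step 1:
                   G          X          J
  Initial      0.223      1.381     0.3262
  Change      0.3156     0.1052    -0.3156
  Equil       0.5386      1.486    0.01057
  solve Keq expr → x = -0.1052; check Q = 5.0910e-06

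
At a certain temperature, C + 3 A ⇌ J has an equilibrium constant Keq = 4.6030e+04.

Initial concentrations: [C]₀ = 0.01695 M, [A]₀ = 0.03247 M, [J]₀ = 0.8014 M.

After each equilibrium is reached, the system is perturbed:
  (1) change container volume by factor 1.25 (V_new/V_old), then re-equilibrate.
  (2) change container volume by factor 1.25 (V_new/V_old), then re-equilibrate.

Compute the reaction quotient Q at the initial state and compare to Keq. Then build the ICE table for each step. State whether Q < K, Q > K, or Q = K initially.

Q₀ = 1.3811e+06 vs Keq = 4.6030e+04 ⇒ Q>K, reverse
Step 1:
                   C          A          J
  I          0.01695    0.03247     0.8014
  C          0.01596    0.04787   -0.01596
  E          0.03291    0.08034     0.7854
  solve Keq expr → x = -0.01596; check Q = 4.6030e+04
Then change container volume by factor 1.25 (V_new/V_old).
Step 2:
                   C          A          J
  I          0.02633    0.06427     0.6284
  C         0.004053    0.01216  -0.004053
  E          0.03038    0.07643     0.6243
  solve Keq expr → x = -0.004053; check Q = 4.6030e+04
Then change container volume by factor 1.25 (V_new/V_old).
Step 3:
                   C          A          J
  I           0.0243    0.06114     0.4994
  C         0.003822    0.01147  -0.003822
  E          0.02812    0.07261     0.4956
  solve Keq expr → x = -0.003822; check Q = 4.6030e+04

Q₀ = 1.3811e+06; Q > K (proceeds reverse)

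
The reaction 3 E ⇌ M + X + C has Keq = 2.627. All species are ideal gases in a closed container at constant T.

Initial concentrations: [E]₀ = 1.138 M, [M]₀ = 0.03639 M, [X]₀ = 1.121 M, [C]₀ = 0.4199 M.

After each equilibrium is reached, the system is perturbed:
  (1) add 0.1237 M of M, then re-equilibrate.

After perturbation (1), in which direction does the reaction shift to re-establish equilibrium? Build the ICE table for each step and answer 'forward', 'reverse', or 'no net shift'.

Direction: reverse

Q₀ = 0.01162 vs Keq = 2.627 ⇒ Q<K, forward
Step 1:
                  E         M         X         C
  I           1.138   0.03639     1.121    0.4199
  C         -0.6911    0.2304    0.2304    0.2304
  E          0.4469    0.2668     1.351    0.6503
  solve Keq expr → x = 0.2304; check Q = 2.627
Then add 0.1237 M of M.
Step 2:
                  E         M         X         C
  I          0.4469    0.3905     1.351    0.6503
  C         0.04751  -0.01584  -0.01584  -0.01584
  E          0.4944    0.3746     1.336    0.6344
  solve Keq expr → x = -0.01584; check Q = 2.627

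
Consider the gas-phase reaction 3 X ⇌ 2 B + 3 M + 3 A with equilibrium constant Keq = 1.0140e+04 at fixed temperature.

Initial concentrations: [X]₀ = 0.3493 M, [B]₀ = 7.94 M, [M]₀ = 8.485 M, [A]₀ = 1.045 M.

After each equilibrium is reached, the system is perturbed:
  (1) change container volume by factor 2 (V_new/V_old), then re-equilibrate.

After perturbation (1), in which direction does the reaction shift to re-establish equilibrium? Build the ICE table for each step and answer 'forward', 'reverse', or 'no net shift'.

Direction: forward

Q₀ = 1.0312e+06 vs Keq = 1.0140e+04 ⇒ Q>K, reverse
Step 1:
                   X          B          M          A
  I           0.3493       7.94      8.485      1.045
  C           0.4722    -0.3148    -0.4722    -0.4722
  E           0.8215      7.625      8.013     0.5728
  solve Keq expr → x = -0.1574; check Q = 1.0140e+04
Then change container volume by factor 2 (V_new/V_old).
Step 2:
                   X          B          M          A
  I           0.4108      3.813      4.006     0.2864
  C          -0.1838     0.1226     0.1838     0.1838
  E           0.2269      3.935       4.19     0.4702
  solve Keq expr → x = 0.06128; check Q = 1.0140e+04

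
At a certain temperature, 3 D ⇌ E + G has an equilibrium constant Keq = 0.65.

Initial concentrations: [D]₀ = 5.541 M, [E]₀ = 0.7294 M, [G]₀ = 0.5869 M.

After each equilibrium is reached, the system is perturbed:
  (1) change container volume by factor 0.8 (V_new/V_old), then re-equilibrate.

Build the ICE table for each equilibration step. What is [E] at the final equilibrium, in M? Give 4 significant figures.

Q₀ = 0.002516 vs Keq = 0.65 ⇒ Q<K, forward
Step 1:
                    D           E           G
  Initial       5.541      0.7294      0.5869
  Change       -3.763       1.254       1.254
  Equil         1.778       1.984       1.841
  solve Keq expr → x = 1.254; check Q = 0.65
Then change container volume by factor 0.8 (V_new/V_old).
Step 2:
                    D           E           G
  Initial       2.222        2.48       2.302
  Change      -0.1337     0.04457     0.04457
  Equil         2.089       2.524       2.346
  solve Keq expr → x = 0.04457; check Q = 0.65

[E]_eq = 2.524 M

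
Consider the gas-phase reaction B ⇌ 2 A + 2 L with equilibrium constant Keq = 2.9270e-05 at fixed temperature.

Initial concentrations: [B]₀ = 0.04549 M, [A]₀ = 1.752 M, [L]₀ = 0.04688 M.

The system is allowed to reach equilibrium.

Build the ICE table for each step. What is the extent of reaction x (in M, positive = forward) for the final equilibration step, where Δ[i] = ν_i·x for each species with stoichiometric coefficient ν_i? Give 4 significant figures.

Q₀ = 0.1483 vs Keq = 2.9270e-05 ⇒ Q>K, reverse
Step 1:
                    B           A           L
  Initial     0.04549       1.752     0.04688
  Change      0.02302    -0.04605    -0.04605
  Equil       0.06851       1.706  8.3011e-04
  solve Keq expr → x = -0.02302; check Q = 2.9270e-05

x = -0.02302 M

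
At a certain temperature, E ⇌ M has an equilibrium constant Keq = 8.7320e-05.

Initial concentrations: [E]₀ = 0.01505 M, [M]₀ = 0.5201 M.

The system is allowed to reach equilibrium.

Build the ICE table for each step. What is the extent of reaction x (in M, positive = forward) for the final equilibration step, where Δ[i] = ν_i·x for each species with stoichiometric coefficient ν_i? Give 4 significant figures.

Q₀ = 34.56 vs Keq = 8.7320e-05 ⇒ Q>K, reverse
Step 1:
                  E         M
  init      0.01505    0.5201
  Δ          0.5201   -0.5201
  eq         0.5351 4.6725e-05
  solve Keq expr → x = -0.5201; check Q = 8.7320e-05

x = -0.5201 M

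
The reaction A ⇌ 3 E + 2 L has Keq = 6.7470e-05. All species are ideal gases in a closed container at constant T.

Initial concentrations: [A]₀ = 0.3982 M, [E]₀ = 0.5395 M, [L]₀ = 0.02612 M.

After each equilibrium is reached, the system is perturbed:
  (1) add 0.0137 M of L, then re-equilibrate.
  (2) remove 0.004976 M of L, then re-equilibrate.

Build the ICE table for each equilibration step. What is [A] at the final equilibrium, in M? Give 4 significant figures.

Q₀ = 2.6904e-04 vs Keq = 6.7470e-05 ⇒ Q>K, reverse
Step 1:
                   A          E          L
  init        0.3982     0.5395    0.02612
  Δ         0.006119   -0.01836   -0.01224
  eq          0.4043     0.5211    0.01388
  solve Keq expr → x = -0.006119; check Q = 6.7470e-05
Then add 0.0137 M of L.
Step 2:
                   A          E          L
  init        0.4043     0.5211    0.02758
  Δ         0.006391   -0.01917   -0.01278
  eq          0.4107      0.502     0.0148
  solve Keq expr → x = -0.006391; check Q = 6.7470e-05
Then remove 0.004976 M of L.
Step 3:
                   A          E          L
  init        0.4107      0.502   0.009825
  Δ        -0.002316   0.006949   0.004633
  eq          0.4084     0.5089    0.01446
  solve Keq expr → x = 0.002316; check Q = 6.7470e-05

[A]_eq = 0.4084 M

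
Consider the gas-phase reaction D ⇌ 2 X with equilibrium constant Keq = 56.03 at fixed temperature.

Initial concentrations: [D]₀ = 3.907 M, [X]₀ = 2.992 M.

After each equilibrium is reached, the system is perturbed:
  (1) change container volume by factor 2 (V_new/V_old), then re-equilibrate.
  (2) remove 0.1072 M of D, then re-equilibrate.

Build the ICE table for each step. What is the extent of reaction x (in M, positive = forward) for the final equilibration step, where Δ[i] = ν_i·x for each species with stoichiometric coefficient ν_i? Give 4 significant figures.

x = -0.08089 M

Q₀ = 2.291 vs Keq = 56.03 ⇒ Q<K, forward
Step 1:
                    D           X
  I             3.907       2.992
  C            -2.669       5.337
  E             1.238       8.329
  solve Keq expr → x = 2.669; check Q = 56.03
Then change container volume by factor 2 (V_new/V_old).
Step 2:
                    D           X
  I            0.6191       4.165
  C           -0.2356      0.4711
  E            0.3836       4.636
  solve Keq expr → x = 0.2356; check Q = 56.03
Then remove 0.1072 M of D.
Step 3:
                    D           X
  I            0.2764       4.636
  C           0.08089     -0.1618
  E            0.3573       4.474
  solve Keq expr → x = -0.08089; check Q = 56.03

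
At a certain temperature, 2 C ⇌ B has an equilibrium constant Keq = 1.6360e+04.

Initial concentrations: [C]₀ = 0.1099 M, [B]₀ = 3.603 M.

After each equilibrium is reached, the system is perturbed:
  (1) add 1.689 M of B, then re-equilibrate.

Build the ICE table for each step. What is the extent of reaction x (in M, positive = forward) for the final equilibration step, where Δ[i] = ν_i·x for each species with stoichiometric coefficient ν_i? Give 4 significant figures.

x = -0.001563 M

Q₀ = 298.3 vs Keq = 1.6360e+04 ⇒ Q<K, forward
Step 1:
                   C          B
  init        0.1099      3.603
  Δ         -0.09496    0.04748
  eq         0.01494       3.65
  solve Keq expr → x = 0.04748; check Q = 1.6360e+04
Then add 1.689 M of B.
Step 2:
                   C          B
  init       0.01494      5.339
  Δ         0.003125  -0.001563
  eq         0.01806      5.338
  solve Keq expr → x = -0.001563; check Q = 1.6360e+04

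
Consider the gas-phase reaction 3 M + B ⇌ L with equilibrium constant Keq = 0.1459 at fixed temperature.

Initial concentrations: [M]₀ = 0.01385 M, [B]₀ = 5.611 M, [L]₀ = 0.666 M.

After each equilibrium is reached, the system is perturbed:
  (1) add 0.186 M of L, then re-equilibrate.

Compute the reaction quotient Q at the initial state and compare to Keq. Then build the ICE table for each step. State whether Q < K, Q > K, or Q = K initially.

Q₀ = 4.4677e+04 vs Keq = 0.1459 ⇒ Q>K, reverse
Step 1:
                  M         B         L
  init      0.01385     5.611     0.666
  Δ          0.7685    0.2562   -0.2562
  eq         0.7823     5.867    0.4098
  solve Keq expr → x = -0.2562; check Q = 0.1459
Then add 0.186 M of L.
Step 2:
                  M         B         L
  init       0.7823     5.867    0.5958
  Δ         0.08774   0.02925  -0.02925
  eq         0.8701     5.896    0.5666
  solve Keq expr → x = -0.02925; check Q = 0.1459

Q₀ = 4.4677e+04; Q > K (proceeds reverse)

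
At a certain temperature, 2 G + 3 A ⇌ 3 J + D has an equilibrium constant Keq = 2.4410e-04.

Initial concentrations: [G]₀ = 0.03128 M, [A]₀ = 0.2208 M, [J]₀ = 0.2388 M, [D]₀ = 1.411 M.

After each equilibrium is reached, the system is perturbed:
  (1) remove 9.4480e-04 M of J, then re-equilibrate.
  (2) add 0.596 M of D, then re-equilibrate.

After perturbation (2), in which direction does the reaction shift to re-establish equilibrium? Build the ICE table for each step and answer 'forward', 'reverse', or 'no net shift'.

Q₀ = 1824 vs Keq = 2.4410e-04 ⇒ Q>K, reverse
Step 1:
                   G          A          J          D
  I          0.03128     0.2208     0.2388      1.411
  C           0.1537     0.2305    -0.2305   -0.07683
  E           0.1849     0.4513   0.008316      1.334
  solve Keq expr → x = -0.07683; check Q = 2.4410e-04
Then remove 9.4480e-04 M of J.
Step 2:
                   G          A          J          D
  I           0.1849     0.4513   0.007371      1.334
  C       -6.0618e-04 -9.0927e-04 9.0927e-04 3.0309e-04
  E           0.1843     0.4504   0.008281      1.334
  solve Keq expr → x = 3.0309e-04; check Q = 2.4410e-04
Then add 0.596 M of D.
Step 3:
                   G          A          J          D
  I           0.1843     0.4504   0.008281       1.93
  C       6.1804e-04 9.2706e-04 -9.2706e-04 -3.0902e-04
  E           0.1849     0.4513   0.007353       1.93
  solve Keq expr → x = -3.0902e-04; check Q = 2.4410e-04

Direction: reverse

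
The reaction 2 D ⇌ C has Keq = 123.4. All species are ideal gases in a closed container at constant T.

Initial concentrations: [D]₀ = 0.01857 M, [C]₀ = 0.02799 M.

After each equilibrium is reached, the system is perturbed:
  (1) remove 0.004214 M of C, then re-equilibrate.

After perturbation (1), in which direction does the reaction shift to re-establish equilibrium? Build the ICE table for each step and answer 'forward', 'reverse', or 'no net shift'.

Q₀ = 81.17 vs Keq = 123.4 ⇒ Q<K, forward
Step 1:
                  D         C
  I         0.01857   0.02799
  C       -0.003098  0.001549
  E         0.01547   0.02954
  solve Keq expr → x = 0.001549; check Q = 123.4
Then remove 0.004214 M of C.
Step 2:
                  D         C
  I         0.01547   0.02533
  C       -0.001005 5.0233e-04
  E         0.01447   0.02583
  solve Keq expr → x = 5.0233e-04; check Q = 123.4

Direction: forward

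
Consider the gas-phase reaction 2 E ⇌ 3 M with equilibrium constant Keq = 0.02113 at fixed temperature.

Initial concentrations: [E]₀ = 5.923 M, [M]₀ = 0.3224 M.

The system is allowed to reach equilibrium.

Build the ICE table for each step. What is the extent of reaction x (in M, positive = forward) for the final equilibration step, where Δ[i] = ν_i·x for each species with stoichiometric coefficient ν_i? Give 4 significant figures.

Q₀ = 9.5522e-04 vs Keq = 0.02113 ⇒ Q<K, forward
Step 1:
                    E           M
  init          5.923      0.3224
  Δ           -0.3635      0.5452
  eq             5.56      0.8676
  solve Keq expr → x = 0.1817; check Q = 0.02113

x = 0.1817 M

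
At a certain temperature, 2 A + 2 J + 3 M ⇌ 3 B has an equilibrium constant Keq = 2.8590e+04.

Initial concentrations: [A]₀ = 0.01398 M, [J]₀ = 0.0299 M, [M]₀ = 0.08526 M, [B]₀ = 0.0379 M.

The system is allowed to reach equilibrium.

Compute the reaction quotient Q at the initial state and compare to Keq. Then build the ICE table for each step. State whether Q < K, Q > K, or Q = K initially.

Q₀ = 5.0272e+05; Q > K (proceeds reverse)

Q₀ = 5.0272e+05 vs Keq = 2.8590e+04 ⇒ Q>K, reverse
Step 1:
                  A         J         M         B
  init      0.01398    0.0299   0.08526    0.0379
  Δ        0.007864  0.007864    0.0118   -0.0118
  eq        0.02184   0.03776   0.09706    0.0261
  solve Keq expr → x = -0.003932; check Q = 2.8590e+04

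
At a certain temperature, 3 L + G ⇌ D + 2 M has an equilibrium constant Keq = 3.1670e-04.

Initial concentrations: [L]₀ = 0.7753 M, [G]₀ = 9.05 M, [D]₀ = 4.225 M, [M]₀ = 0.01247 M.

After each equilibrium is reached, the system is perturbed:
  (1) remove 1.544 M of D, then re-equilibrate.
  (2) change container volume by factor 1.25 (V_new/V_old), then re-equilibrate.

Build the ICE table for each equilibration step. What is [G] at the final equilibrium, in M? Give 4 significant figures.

Q₀ = 1.5578e-04 vs Keq = 3.1670e-04 ⇒ Q<K, forward
Step 1:
                  L         G         D         M
  I          0.7753      9.05     4.225   0.01247
  C       -0.007565 -0.002522  0.002522  0.005043
  E          0.7677     9.047     4.228   0.01751
  solve Keq expr → x = 0.002522; check Q = 3.1670e-04
Then remove 1.544 M of D.
Step 2:
                  L         G         D         M
  I          0.7677     9.047     2.684   0.01751
  C       -0.006282 -0.002094  0.002094  0.004188
  E          0.7615     9.045     2.686    0.0217
  solve Keq expr → x = 0.002094; check Q = 3.1670e-04
Then change container volume by factor 1.25 (V_new/V_old).
Step 3:
                  L         G         D         M
  I          0.6092     7.236     2.148   0.01736
  C        0.002594 8.6473e-04 -8.6473e-04 -0.001729
  E          0.6118     7.237     2.148   0.01563
  solve Keq expr → x = -8.6473e-04; check Q = 3.1670e-04

[G]_eq = 7.237 M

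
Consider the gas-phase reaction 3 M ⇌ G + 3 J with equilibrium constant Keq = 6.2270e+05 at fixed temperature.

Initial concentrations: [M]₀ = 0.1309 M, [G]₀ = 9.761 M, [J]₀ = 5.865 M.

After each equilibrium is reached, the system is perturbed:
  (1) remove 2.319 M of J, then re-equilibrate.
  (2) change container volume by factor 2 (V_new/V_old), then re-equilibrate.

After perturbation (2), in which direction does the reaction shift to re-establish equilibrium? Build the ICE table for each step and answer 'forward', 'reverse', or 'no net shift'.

Direction: forward

Q₀ = 8.7797e+05 vs Keq = 6.2270e+05 ⇒ Q>K, reverse
Step 1:
                  M         G         J
  init       0.1309     9.761     5.865
  Δ         0.01547 -0.005156  -0.01547
  eq         0.1464     9.756      5.85
  solve Keq expr → x = -0.005156; check Q = 6.2270e+05
Then remove 2.319 M of J.
Step 2:
                  M         G         J
  init       0.1464     9.756     3.531
  Δ        -0.05655   0.01885   0.05655
  eq        0.08982     9.775     3.587
  solve Keq expr → x = 0.01885; check Q = 6.2270e+05
Then change container volume by factor 2 (V_new/V_old).
Step 3:
                  M         G         J
  init      0.04491     4.887     1.794
  Δ       -0.009077  0.003026  0.009077
  eq        0.03583      4.89     1.803
  solve Keq expr → x = 0.003026; check Q = 6.2270e+05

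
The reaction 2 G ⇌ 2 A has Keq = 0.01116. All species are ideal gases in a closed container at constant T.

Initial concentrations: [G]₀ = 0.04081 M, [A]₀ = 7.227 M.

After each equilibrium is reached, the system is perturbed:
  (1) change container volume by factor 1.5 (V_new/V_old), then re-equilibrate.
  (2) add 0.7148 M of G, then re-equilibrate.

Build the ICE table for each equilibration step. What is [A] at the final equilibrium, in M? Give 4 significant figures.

[A]_eq = 0.5312 M

Q₀ = 3.1360e+04 vs Keq = 0.01116 ⇒ Q>K, reverse
Step 1:
                  G         A
  I         0.04081     7.227
  C           6.533    -6.533
  E           6.573    0.6944
  solve Keq expr → x = -3.266; check Q = 0.01116
Then change container volume by factor 1.5 (V_new/V_old).
Step 2:
                  G         A
  I           4.382    0.4629
  C               0         0
  E           4.382    0.4629
  solve Keq expr → x = 0; check Q = 0.01116
Then add 0.7148 M of G.
Step 3:
                  G         A
  I           5.097    0.4629
  C         -0.0683    0.0683
  E           5.029    0.5312
  solve Keq expr → x = 0.03415; check Q = 0.01116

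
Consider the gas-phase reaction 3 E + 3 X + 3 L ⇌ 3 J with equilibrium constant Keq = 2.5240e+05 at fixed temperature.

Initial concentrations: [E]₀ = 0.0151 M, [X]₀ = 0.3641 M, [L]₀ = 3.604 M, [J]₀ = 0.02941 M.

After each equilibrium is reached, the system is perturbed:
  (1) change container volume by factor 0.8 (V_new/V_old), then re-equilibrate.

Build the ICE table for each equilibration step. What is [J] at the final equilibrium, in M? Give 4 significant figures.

[J]_eq = 0.05519 M

Q₀ = 3.27 vs Keq = 2.5240e+05 ⇒ Q<K, forward
Step 1:
                    E           X           L           J
  init         0.0151      0.3641       3.604     0.02941
  Δ          -0.01455    -0.01455    -0.01455     0.01455
  eq       5.5434e-04      0.3496       3.589     0.04396
  solve Keq expr → x = 0.004849; check Q = 2.5240e+05
Then change container volume by factor 0.8 (V_new/V_old).
Step 2:
                    E           X           L           J
  init     6.9292e-04      0.4369       4.487     0.05494
  Δ       -2.4718e-04 -2.4718e-04 -2.4718e-04  2.4718e-04
  eq       4.4574e-04      0.4367       4.487     0.05519
  solve Keq expr → x = 8.2394e-05; check Q = 2.5240e+05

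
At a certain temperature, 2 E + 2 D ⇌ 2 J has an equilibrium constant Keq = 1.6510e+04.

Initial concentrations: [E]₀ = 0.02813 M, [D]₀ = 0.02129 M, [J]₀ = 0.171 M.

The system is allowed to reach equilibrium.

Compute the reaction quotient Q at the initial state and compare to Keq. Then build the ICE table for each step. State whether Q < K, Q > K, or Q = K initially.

Q₀ = 8.1527e+04; Q > K (proceeds reverse)

Q₀ = 8.1527e+04 vs Keq = 1.6510e+04 ⇒ Q>K, reverse
Step 1:
                   E          D          J
  init       0.02813    0.02129      0.171
  Δ          0.01077    0.01077   -0.01077
  eq          0.0389    0.03206     0.1602
  solve Keq expr → x = -0.005384; check Q = 1.6510e+04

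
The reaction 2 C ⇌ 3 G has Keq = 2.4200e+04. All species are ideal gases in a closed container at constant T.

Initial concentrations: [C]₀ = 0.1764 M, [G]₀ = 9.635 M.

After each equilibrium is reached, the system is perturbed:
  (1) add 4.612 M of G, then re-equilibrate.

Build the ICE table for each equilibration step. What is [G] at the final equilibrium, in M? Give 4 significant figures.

[G]_eq = 14.01 M

Q₀ = 2.8745e+04 vs Keq = 2.4200e+04 ⇒ Q>K, reverse
Step 1:
                    C           G
  I            0.1764       9.635
  C           0.01517    -0.02276
  E            0.1916       9.612
  solve Keq expr → x = -0.007585; check Q = 2.4200e+04
Then add 4.612 M of G.
Step 2:
                    C           G
  I            0.1916       14.22
  C            0.1454     -0.2181
  E             0.337       14.01
  solve Keq expr → x = -0.07269; check Q = 2.4200e+04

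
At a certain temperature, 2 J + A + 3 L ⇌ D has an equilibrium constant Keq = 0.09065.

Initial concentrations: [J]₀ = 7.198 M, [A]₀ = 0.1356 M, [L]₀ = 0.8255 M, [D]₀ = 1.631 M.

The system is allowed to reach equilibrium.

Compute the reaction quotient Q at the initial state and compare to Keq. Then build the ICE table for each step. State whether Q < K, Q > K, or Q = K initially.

Q₀ = 0.4127; Q > K (proceeds reverse)

Q₀ = 0.4127 vs Keq = 0.09065 ⇒ Q>K, reverse
Step 1:
                    J           A           L           D
  init          7.198      0.1356      0.8255       1.631
  Δ            0.1875     0.09374      0.2812    -0.09374
  eq            7.385      0.2293       1.107       1.537
  solve Keq expr → x = -0.09374; check Q = 0.09065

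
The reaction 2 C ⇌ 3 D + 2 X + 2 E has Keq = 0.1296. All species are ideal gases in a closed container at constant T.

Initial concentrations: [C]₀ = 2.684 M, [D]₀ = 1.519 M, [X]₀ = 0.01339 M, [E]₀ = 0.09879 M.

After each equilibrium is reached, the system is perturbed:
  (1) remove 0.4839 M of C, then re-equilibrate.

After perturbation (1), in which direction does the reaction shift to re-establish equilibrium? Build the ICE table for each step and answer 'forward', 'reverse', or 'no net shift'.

Direction: reverse

Q₀ = 8.5133e-07 vs Keq = 0.1296 ⇒ Q<K, forward
Step 1:
                  C         D         X         E
  I           2.684     1.519   0.01339   0.09879
  C          -0.445    0.6675     0.445     0.445
  E           2.239     2.187    0.4584    0.5438
  solve Keq expr → x = 0.2225; check Q = 0.1296
Then remove 0.4839 M of C.
Step 2:
                  C         D         X         E
  I           1.755     2.187    0.4584    0.5438
  C         0.04192  -0.06288  -0.04192  -0.04192
  E           1.797     2.124    0.4165    0.5019
  solve Keq expr → x = -0.02096; check Q = 0.1296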